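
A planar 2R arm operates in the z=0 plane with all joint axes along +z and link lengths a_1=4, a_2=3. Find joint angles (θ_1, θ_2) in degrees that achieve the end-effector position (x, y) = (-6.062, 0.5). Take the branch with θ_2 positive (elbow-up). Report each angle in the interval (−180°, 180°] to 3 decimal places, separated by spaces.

cos θ_2 = (36.9978−4²−3²)/(2·4·3) = 0.4999; θ_2 = 60.0059° (elbow-up)
β = atan2(0.5000,-6.0620) = 175.2849°; ψ = atan2(2.5982,5.4997) = 25.2874°
θ_1 = β − ψ = 149.9975°

149.997 60.006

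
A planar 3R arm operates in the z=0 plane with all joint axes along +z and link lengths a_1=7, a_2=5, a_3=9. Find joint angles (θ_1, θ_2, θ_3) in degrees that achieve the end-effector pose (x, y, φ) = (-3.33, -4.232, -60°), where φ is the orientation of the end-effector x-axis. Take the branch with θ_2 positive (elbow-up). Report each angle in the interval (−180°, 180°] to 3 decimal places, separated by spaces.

119.999 90.001 90.000

wrist centre = target − a_3·(cos φ, sin φ) = (-7.8300, 3.5622)
cos θ_2 = (73.9984−7²−5²)/(2·7·5) = -0.0000; θ_2 = 90.0013° (elbow-up)
β = atan2(3.5622,-7.8300) = 155.5370°; ψ = atan2(5.0000,6.9999) = 35.5381°
θ_1 = β − ψ = 119.9989°
θ_3 = φ − θ_1 − θ_2 = 89.9998° (wrapped to (-180°,180°])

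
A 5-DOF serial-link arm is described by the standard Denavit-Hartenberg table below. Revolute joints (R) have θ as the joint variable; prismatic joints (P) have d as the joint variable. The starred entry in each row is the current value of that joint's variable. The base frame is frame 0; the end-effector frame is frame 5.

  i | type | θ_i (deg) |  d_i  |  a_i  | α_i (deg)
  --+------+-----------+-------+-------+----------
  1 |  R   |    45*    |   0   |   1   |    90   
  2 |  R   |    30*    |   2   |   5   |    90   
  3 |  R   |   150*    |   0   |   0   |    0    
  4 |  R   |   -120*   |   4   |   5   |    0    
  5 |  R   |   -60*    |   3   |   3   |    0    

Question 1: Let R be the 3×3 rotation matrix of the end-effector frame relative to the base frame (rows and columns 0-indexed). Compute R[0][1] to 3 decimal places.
0.919

End-effector y-axis (col 1 of R) = (0.9186,-0.3062,0.2500)
R[0][1] = 0.9186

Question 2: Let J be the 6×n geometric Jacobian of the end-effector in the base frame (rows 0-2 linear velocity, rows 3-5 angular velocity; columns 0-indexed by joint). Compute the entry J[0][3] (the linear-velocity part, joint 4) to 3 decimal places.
4.287

axis z_3 = (0.3536,0.3536,-0.8660); lever o_n−o_3 = (7.4246,6.0104,-2.5981)
cross product → J_v[:, 3] = (4.2866,-5.5114,-0.5000)
J_ω[:, 3] = z_3
entry J[0][3] = 4.2866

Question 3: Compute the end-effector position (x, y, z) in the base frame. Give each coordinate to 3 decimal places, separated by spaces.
after link 1: o_1 = (0.7071, 0.7071, 0.0000)
after link 2: o_2 = (5.1832, 2.3548, 2.5000)
after link 3: o_3 = (5.1832, 2.3548, 2.5000)
after link 4: o_4 = (11.0168, 4.6529, 1.2010)
after link 5: o_5 = (12.6078, 8.3652, -0.0981)

12.608 8.365 -0.098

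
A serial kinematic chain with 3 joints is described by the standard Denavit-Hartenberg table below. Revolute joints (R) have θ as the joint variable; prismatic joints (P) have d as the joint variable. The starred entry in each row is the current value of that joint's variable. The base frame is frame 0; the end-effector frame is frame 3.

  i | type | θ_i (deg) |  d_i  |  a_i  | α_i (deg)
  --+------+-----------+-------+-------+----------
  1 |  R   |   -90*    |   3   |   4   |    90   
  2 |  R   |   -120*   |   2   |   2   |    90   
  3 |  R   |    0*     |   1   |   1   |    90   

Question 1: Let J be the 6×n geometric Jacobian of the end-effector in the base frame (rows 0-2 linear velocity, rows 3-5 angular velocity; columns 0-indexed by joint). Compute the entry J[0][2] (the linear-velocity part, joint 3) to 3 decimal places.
axis z_2 = (-0.0000,0.8660,0.5000); lever o_n−o_2 = (0.0000,1.3660,-0.3660)
cross product → J_v[:, 2] = (-1.0000,-0.0000,-0.0000)
J_ω[:, 2] = z_2
entry J[0][2] = -1.0000

-1.000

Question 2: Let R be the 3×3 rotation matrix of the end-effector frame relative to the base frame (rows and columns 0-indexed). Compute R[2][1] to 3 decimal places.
0.500

End-effector y-axis (col 1 of R) = (-0.0000,0.8660,0.5000)
R[2][1] = 0.5000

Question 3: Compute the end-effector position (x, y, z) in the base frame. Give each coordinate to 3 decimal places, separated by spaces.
-2.000 -1.634 0.902

after link 1: o_1 = (0.0000, -4.0000, 3.0000)
after link 2: o_2 = (-2.0000, -3.0000, 1.2679)
after link 3: o_3 = (-2.0000, -1.6340, 0.9019)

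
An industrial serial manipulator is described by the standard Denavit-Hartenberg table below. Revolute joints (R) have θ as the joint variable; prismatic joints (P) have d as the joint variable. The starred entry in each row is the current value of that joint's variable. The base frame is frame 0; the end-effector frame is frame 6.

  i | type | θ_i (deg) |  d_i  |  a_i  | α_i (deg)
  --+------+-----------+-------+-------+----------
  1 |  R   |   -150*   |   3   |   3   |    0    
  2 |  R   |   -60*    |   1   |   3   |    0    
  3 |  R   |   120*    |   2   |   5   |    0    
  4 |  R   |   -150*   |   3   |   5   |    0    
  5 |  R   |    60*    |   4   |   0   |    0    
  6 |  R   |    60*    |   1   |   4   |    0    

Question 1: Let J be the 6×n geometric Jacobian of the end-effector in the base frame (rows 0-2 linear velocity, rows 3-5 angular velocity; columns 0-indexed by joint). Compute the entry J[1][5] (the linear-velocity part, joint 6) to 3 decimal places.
-2.000

axis z_5 = (0.0000,0.0000,1.0000); lever o_n−o_5 = (-2.0000,-3.4641,1.0000)
cross product → J_v[:, 5] = (3.4641,-2.0000,0.0000)
J_ω[:, 5] = z_5
entry J[1][5] = -2.0000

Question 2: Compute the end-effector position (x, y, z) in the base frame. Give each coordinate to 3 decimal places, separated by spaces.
-9.696 -4.134 14.000

after link 1: o_1 = (-2.5981, -1.5000, 3.0000)
after link 2: o_2 = (-5.1962, 0.0000, 4.0000)
after link 3: o_3 = (-5.1962, -5.0000, 6.0000)
after link 4: o_4 = (-7.6962, -0.6699, 9.0000)
after link 5: o_5 = (-7.6962, -0.6699, 13.0000)
after link 6: o_6 = (-9.6962, -4.1340, 14.0000)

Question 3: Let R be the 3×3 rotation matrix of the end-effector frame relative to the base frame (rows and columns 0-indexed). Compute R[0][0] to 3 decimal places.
-0.500

End-effector x-axis (col 0 of R) = (-0.5000,-0.8660,0.0000)
R[0][0] = -0.5000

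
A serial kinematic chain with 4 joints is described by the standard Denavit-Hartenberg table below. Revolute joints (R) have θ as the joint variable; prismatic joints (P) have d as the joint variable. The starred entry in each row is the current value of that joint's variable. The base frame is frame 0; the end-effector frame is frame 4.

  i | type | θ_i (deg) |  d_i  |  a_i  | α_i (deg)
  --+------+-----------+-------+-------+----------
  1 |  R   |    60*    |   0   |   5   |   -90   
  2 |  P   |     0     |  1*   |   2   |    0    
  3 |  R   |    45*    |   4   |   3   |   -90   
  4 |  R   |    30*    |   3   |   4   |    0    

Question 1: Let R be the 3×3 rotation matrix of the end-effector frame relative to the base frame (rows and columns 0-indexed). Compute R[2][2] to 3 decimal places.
-0.707

End-effector z-axis (col 2 of R) = (-0.3536,-0.6124,-0.7071)
R[2][2] = -0.7071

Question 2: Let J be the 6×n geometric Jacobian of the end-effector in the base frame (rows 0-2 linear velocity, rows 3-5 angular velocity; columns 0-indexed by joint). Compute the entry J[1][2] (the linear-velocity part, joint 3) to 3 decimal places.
-5.796

axis z_2 = (-0.8660,0.5000,0.0000); lever o_n−o_2 = (-0.5073,3.1213,-6.6921)
cross product → J_v[:, 2] = (-3.3461,-5.7956,-2.4495)
J_ω[:, 2] = z_2
entry J[1][2] = -5.7956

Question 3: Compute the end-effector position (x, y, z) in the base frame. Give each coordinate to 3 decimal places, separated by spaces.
after link 1: o_1 = (2.5000, 4.3301, 0.0000)
after link 2: o_2 = (2.6340, 6.5622, 0.0000)
after link 3: o_3 = (0.2305, 10.3993, -2.1213)
after link 4: o_4 = (2.1267, 9.6835, -6.6921)

2.127 9.683 -6.692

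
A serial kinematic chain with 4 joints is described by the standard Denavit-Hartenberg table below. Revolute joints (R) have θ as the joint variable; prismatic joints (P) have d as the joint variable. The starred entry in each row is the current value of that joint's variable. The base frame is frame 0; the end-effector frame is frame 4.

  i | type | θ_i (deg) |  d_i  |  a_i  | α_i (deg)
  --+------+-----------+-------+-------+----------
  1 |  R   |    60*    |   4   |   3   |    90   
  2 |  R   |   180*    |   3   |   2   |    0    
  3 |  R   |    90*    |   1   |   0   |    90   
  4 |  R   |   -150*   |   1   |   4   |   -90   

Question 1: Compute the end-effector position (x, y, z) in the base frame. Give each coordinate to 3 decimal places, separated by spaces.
1.732 -1.000 7.464

after link 1: o_1 = (1.5000, 2.5981, 4.0000)
after link 2: o_2 = (3.0981, -0.6340, 4.0000)
after link 3: o_3 = (3.9641, -1.1340, 4.0000)
after link 4: o_4 = (1.7321, -1.0000, 7.4641)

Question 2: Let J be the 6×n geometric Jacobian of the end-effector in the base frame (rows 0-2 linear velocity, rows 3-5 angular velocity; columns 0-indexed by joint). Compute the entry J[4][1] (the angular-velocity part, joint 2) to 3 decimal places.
-0.500

axis z_1 = (0.8660,-0.5000,0.0000); lever o_n−o_1 = (0.2321,-3.5981,3.4641)
cross product → J_v[:, 1] = (-1.7321,-3.0000,-3.0000)
J_ω[:, 1] = z_1
entry J[4][1] = -0.5000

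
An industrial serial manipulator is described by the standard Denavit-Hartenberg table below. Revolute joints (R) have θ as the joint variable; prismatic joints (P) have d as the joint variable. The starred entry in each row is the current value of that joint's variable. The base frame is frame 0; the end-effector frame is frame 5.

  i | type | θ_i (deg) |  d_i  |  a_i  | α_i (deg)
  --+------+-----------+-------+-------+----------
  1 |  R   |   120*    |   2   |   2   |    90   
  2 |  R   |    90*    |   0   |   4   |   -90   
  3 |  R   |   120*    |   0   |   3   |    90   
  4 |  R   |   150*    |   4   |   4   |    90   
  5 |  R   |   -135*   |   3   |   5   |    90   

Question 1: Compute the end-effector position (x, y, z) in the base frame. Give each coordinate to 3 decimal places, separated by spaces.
after link 1: o_1 = (-1.0000, 1.7321, 2.0000)
after link 2: o_2 = (-1.0000, 1.7321, 6.0000)
after link 3: o_3 = (-3.2500, 0.4330, 4.5000)
after link 4: o_4 = (-1.3840, -0.7990, 9.6962)
after link 5: o_5 = (-2.8593, -2.6096, 4.3534)

-2.859 -2.610 4.353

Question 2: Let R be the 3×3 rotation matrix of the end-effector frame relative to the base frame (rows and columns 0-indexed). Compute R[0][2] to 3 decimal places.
End-effector z-axis (col 2 of R) = (-0.9422,-0.1358,0.3062)
R[0][2] = -0.9422

-0.942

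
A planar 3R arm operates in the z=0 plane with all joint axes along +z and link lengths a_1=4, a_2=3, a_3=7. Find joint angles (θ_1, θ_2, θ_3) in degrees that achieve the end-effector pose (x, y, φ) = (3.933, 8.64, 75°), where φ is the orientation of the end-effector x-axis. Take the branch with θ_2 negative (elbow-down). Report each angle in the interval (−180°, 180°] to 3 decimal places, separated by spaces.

wrist centre = target − a_3·(cos φ, sin φ) = (2.1213, 1.8785)
cos θ_2 = (8.0286−4²−3²)/(2·4·3) = -0.7071; θ_2 = -135.0028° (elbow-down)
β = atan2(1.8785,2.1213) = 41.5270°; ψ = atan2(-2.1212,1.8786) = -48.4715°
θ_1 = β − ψ = 89.9985°
θ_3 = φ − θ_1 − θ_2 = 120.0043° (wrapped to (-180°,180°])

89.998 -135.003 120.004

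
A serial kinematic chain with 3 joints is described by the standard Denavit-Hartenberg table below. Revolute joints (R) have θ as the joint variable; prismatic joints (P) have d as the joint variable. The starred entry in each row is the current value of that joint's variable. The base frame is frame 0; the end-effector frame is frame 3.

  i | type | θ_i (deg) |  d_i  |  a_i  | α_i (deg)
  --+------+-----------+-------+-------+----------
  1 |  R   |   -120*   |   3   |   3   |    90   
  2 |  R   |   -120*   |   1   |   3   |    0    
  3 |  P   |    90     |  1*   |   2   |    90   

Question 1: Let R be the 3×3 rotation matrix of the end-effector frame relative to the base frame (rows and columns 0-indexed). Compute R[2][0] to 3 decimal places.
-0.500

End-effector x-axis (col 0 of R) = (-0.4330,-0.7500,-0.5000)
R[2][0] = -0.5000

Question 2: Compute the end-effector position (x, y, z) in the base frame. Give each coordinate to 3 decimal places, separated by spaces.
-3.348 -1.799 -0.598

after link 1: o_1 = (-1.5000, -2.5981, 3.0000)
after link 2: o_2 = (-1.6160, -0.7990, 0.4019)
after link 3: o_3 = (-3.3481, -1.7990, -0.5981)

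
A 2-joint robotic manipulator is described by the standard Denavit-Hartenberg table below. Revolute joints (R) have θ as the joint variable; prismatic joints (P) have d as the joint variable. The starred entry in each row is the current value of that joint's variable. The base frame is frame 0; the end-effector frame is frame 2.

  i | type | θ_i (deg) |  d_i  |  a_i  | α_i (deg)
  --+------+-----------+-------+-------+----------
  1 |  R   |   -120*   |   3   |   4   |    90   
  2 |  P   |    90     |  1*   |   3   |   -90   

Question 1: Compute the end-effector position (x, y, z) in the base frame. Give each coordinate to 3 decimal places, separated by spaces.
-2.866 -2.964 6.000

after link 1: o_1 = (-2.0000, -3.4641, 3.0000)
after link 2: o_2 = (-2.8660, -2.9641, 6.0000)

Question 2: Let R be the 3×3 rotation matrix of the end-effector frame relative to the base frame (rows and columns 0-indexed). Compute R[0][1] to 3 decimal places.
End-effector y-axis (col 1 of R) = (0.8660,-0.5000,-0.0000)
R[0][1] = 0.8660

0.866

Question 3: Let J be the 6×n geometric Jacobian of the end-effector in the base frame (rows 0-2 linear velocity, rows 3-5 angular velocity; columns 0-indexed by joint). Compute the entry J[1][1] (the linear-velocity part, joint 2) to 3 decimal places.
0.500

prismatic axis z_1 = (-0.8660,0.5000,0.0000)
J_v[:, 1] = z_1; J_ω[:, 1] = (0,0,0)
entry J[1][1] = 0.5000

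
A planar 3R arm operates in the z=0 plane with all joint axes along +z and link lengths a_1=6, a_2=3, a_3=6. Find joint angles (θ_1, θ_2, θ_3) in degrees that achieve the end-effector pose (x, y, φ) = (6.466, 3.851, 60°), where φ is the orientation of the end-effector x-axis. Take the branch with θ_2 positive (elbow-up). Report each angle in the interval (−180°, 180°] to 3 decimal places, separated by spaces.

-45.004 150.002 -44.997

wrist centre = target − a_3·(cos φ, sin φ) = (3.4660, -1.3452)
cos θ_2 = (13.8226−6²−3²)/(2·6·3) = -0.8660; θ_2 = 150.0016° (elbow-up)
β = atan2(-1.3452,3.4660) = -21.2112°; ψ = atan2(1.4999,3.4019) = 23.7932°
θ_1 = β − ψ = -45.0044°
θ_3 = φ − θ_1 − θ_2 = -44.9971° (wrapped to (-180°,180°])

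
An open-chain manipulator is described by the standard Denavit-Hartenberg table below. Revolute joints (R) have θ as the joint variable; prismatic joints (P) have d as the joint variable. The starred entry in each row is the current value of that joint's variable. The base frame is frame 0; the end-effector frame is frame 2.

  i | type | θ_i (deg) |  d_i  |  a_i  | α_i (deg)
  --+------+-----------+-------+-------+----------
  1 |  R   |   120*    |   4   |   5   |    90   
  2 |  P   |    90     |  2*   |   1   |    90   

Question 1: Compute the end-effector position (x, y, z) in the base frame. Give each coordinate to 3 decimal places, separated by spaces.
-0.768 5.330 5.000

after link 1: o_1 = (-2.5000, 4.3301, 4.0000)
after link 2: o_2 = (-0.7679, 5.3301, 5.0000)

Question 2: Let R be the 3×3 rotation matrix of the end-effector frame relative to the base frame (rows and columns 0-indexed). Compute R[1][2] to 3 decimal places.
End-effector z-axis (col 2 of R) = (-0.5000,0.8660,-0.0000)
R[1][2] = 0.8660

0.866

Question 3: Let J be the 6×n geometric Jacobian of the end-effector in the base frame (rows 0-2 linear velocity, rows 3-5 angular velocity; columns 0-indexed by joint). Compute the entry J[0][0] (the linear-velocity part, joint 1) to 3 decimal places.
axis z_0 = ẑ; lever o_n−o_0 = (-0.7679,5.3301,5.0000)
cross product → J_v[:, 0] = (-5.3301,-0.7679,0.0000)
J_ω[:, 0] = z_0
entry J[0][0] = -5.3301

-5.330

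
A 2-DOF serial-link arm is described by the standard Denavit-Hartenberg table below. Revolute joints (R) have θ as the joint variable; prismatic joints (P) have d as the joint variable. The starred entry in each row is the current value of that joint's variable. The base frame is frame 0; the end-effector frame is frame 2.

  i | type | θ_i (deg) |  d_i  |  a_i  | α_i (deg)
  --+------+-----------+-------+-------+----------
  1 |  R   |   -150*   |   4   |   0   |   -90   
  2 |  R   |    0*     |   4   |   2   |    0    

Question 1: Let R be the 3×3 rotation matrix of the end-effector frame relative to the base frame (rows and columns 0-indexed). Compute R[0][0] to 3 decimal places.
-0.866

End-effector x-axis (col 0 of R) = (-0.8660,-0.5000,0.0000)
R[0][0] = -0.8660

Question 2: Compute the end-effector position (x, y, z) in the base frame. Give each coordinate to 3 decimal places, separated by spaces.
after link 1: o_1 = (0.0000, 0.0000, 4.0000)
after link 2: o_2 = (0.2679, -4.4641, 4.0000)

0.268 -4.464 4.000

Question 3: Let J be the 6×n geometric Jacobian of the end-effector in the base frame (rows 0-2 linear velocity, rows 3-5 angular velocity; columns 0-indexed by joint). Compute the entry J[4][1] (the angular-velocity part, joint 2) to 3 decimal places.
axis z_1 = (0.5000,-0.8660,0.0000); lever o_n−o_1 = (0.2679,-4.4641,0.0000)
cross product → J_v[:, 1] = (0.0000,0.0000,-2.0000)
J_ω[:, 1] = z_1
entry J[4][1] = -0.8660

-0.866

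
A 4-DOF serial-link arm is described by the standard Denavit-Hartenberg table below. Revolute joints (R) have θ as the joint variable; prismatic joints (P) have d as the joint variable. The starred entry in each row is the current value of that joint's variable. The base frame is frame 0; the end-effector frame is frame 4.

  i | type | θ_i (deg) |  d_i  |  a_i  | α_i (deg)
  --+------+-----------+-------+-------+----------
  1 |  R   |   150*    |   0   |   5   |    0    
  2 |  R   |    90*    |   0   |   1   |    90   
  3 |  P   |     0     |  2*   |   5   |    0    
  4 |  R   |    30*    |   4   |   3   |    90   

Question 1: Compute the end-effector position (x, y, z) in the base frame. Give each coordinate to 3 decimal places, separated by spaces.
-13.825 -1.946 1.500

after link 1: o_1 = (-4.3301, 2.5000, 0.0000)
after link 2: o_2 = (-4.8301, 1.6340, 0.0000)
after link 3: o_3 = (-9.0622, -1.6962, 0.0000)
after link 4: o_4 = (-13.8253, -1.9462, 1.5000)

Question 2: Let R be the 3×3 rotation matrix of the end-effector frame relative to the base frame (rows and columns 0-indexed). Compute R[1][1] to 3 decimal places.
End-effector y-axis (col 1 of R) = (-0.8660,0.5000,0.0000)
R[1][1] = 0.5000

0.500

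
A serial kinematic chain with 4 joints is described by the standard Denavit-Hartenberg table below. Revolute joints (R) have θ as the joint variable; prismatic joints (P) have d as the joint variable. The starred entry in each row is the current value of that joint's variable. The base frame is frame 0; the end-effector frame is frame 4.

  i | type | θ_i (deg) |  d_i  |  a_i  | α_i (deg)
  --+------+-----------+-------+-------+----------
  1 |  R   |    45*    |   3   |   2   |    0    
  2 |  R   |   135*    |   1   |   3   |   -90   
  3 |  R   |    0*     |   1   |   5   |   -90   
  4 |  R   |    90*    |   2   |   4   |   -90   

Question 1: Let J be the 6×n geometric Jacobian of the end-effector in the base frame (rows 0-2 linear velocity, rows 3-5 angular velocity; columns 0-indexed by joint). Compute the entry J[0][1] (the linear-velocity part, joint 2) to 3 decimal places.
-3.000

axis z_1 = (0.0000,0.0000,1.0000); lever o_n−o_1 = (-8.0000,3.0000,-1.0000)
cross product → J_v[:, 1] = (-3.0000,-8.0000,0.0000)
J_ω[:, 1] = z_1
entry J[0][1] = -3.0000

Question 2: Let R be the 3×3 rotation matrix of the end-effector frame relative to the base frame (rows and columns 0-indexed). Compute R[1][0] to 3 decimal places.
1.000

End-effector x-axis (col 0 of R) = (0.0000,1.0000,-0.0000)
R[1][0] = 1.0000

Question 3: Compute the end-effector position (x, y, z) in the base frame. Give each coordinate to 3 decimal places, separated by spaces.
-6.586 4.414 2.000

after link 1: o_1 = (1.4142, 1.4142, 3.0000)
after link 2: o_2 = (-1.5858, 1.4142, 4.0000)
after link 3: o_3 = (-6.5858, 0.4142, 4.0000)
after link 4: o_4 = (-6.5858, 4.4142, 2.0000)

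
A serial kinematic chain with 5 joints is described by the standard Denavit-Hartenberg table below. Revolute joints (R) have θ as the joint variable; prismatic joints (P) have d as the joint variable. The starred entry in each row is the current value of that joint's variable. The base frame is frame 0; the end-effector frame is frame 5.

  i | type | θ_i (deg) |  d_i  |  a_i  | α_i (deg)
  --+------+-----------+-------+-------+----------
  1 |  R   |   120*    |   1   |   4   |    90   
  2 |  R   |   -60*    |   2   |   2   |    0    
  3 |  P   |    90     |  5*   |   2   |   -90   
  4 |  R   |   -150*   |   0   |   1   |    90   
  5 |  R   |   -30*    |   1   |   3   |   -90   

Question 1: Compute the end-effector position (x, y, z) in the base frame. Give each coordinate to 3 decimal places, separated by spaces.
after link 1: o_1 = (-2.0000, 3.4641, 1.0000)
after link 2: o_2 = (-0.7679, 5.3301, -0.7321)
after link 3: o_3 = (2.6962, 9.3301, 0.2679)
after link 4: o_4 = (3.5042, 8.9306, -0.1651)
after link 5: o_5 = (4.6950, 7.7341, -2.8391)

4.695 7.734 -2.839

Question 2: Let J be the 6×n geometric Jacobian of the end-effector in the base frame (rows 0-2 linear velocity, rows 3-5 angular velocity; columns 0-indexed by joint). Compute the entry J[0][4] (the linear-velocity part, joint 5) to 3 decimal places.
axis z_4 = (-0.5335,-0.8080,-0.2500); lever o_n−o_4 = (1.1908,-1.1965,-2.6740)
cross product → J_v[:, 4] = (1.8615,-1.7243,1.6005)
J_ω[:, 4] = z_4
entry J[0][4] = 1.8615

1.862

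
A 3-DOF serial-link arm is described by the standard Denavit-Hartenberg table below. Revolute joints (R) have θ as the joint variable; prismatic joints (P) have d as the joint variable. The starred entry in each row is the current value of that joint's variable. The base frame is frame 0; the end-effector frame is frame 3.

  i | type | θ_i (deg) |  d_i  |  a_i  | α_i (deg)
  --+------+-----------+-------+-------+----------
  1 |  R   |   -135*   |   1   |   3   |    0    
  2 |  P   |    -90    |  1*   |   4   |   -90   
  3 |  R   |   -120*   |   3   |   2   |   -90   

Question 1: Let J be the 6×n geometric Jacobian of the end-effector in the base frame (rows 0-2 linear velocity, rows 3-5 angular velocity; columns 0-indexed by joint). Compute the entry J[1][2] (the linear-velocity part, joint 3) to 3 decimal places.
axis z_2 = (-0.7071,-0.7071,0.0000); lever o_n−o_2 = (-1.4142,-2.8284,1.7321)
cross product → J_v[:, 2] = (-1.2247,1.2247,1.0000)
J_ω[:, 2] = z_2
entry J[1][2] = 1.2247

1.225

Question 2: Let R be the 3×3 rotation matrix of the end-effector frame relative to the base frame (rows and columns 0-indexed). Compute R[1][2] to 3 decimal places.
0.612

End-effector z-axis (col 2 of R) = (-0.6124,0.6124,0.5000)
R[1][2] = 0.6124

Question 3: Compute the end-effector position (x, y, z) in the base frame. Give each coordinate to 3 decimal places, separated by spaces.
after link 1: o_1 = (-2.1213, -2.1213, 1.0000)
after link 2: o_2 = (-4.9497, 0.7071, 2.0000)
after link 3: o_3 = (-6.3640, -2.1213, 3.7321)

-6.364 -2.121 3.732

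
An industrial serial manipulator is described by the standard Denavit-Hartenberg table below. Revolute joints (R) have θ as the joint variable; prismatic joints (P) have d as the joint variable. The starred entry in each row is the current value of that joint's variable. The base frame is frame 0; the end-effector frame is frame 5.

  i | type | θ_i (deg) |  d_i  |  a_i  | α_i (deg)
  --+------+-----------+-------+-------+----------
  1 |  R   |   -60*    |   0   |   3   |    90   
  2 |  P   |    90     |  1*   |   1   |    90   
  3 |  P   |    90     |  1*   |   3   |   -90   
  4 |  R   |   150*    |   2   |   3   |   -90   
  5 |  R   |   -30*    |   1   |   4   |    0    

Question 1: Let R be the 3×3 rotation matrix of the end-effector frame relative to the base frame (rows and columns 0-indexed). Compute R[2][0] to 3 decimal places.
-0.500

End-effector x-axis (col 0 of R) = (0.4330,0.7500,-0.5000)
R[2][0] = -0.5000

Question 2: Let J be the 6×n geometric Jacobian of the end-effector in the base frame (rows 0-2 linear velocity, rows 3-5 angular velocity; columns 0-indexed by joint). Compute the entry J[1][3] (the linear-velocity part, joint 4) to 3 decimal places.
-4.098

axis z_3 = (-0.0000,-0.0000,-1.0000); lever o_n−o_3 = (4.0981,5.0981,-4.0000)
cross product → J_v[:, 3] = (5.0981,-4.0981,-0.0000)
J_ω[:, 3] = z_3
entry J[1][3] = -4.0981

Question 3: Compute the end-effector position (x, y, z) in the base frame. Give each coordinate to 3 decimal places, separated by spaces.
2.634 -0.366 -3.000

after link 1: o_1 = (1.5000, -2.5981, 0.0000)
after link 2: o_2 = (0.6340, -3.0981, 1.0000)
after link 3: o_3 = (-1.4641, -5.4641, 1.0000)
after link 4: o_4 = (0.0359, -2.8660, -1.0000)
after link 5: o_5 = (2.6340, -0.3660, -3.0000)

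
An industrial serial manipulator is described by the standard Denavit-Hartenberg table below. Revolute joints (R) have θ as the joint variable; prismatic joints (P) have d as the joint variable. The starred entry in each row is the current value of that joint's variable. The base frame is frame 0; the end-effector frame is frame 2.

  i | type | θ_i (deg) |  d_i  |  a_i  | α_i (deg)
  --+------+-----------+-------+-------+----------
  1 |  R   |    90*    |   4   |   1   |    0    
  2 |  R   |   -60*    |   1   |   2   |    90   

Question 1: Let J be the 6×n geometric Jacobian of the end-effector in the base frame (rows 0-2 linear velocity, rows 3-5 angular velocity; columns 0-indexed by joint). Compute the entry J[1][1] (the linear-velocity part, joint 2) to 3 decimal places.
axis z_1 = (0.0000,0.0000,1.0000); lever o_n−o_1 = (1.7321,1.0000,1.0000)
cross product → J_v[:, 1] = (-1.0000,1.7321,0.0000)
J_ω[:, 1] = z_1
entry J[1][1] = 1.7321

1.732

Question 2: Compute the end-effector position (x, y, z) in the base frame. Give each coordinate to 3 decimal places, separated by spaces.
1.732 2.000 5.000

after link 1: o_1 = (0.0000, 1.0000, 4.0000)
after link 2: o_2 = (1.7321, 2.0000, 5.0000)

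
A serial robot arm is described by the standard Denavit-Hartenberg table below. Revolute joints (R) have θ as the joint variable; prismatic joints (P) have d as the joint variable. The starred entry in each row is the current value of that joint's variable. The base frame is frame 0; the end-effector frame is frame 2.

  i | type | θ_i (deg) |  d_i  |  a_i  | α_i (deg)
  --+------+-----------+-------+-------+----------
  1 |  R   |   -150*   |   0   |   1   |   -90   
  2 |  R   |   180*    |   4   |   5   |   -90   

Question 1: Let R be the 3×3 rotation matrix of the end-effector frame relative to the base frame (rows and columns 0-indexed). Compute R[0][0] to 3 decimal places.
End-effector x-axis (col 0 of R) = (0.8660,0.5000,-0.0000)
R[0][0] = 0.8660

0.866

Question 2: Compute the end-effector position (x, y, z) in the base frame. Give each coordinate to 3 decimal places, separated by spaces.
5.464 -1.464 -0.000

after link 1: o_1 = (-0.8660, -0.5000, 0.0000)
after link 2: o_2 = (5.4641, -1.4641, -0.0000)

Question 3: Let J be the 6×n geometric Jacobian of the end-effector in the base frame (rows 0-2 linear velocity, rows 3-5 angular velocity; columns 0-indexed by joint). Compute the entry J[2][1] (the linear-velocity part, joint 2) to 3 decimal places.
5.000

axis z_1 = (0.5000,-0.8660,0.0000); lever o_n−o_1 = (6.3301,-0.9641,-0.0000)
cross product → J_v[:, 1] = (0.0000,0.0000,5.0000)
J_ω[:, 1] = z_1
entry J[2][1] = 5.0000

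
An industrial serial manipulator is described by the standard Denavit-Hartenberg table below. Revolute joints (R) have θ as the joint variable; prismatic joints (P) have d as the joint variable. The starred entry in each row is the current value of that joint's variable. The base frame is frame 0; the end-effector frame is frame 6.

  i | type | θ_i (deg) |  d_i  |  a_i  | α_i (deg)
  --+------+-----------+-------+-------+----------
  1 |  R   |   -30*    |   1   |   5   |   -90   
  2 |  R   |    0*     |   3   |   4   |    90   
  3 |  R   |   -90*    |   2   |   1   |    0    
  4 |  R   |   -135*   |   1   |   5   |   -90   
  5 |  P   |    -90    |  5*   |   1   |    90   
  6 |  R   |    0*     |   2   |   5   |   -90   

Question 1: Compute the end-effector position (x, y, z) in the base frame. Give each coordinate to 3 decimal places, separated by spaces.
after link 1: o_1 = (4.3301, -2.5000, 1.0000)
after link 2: o_2 = (9.2942, -1.9019, 1.0000)
after link 3: o_3 = (8.7942, -2.7679, 3.0000)
after link 4: o_4 = (7.5001, 2.0617, 4.0000)
after link 5: o_5 = (2.6705, 0.7676, 5.0000)
after link 6: o_6 = (3.1881, -1.1643, 10.0000)

3.188 -1.164 10.000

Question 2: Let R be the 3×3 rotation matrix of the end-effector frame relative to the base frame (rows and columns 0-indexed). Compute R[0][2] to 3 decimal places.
-0.966

End-effector z-axis (col 2 of R) = (-0.9659,-0.2588,0.0000)
R[0][2] = -0.9659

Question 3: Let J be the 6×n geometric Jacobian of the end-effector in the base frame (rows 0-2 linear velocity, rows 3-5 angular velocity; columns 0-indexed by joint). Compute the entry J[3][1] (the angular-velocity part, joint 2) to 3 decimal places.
0.500

axis z_1 = (0.5000,0.8660,0.0000); lever o_n−o_1 = (-1.1420,1.3357,9.0000)
cross product → J_v[:, 1] = (7.7942,-4.5000,1.6569)
J_ω[:, 1] = z_1
entry J[3][1] = 0.5000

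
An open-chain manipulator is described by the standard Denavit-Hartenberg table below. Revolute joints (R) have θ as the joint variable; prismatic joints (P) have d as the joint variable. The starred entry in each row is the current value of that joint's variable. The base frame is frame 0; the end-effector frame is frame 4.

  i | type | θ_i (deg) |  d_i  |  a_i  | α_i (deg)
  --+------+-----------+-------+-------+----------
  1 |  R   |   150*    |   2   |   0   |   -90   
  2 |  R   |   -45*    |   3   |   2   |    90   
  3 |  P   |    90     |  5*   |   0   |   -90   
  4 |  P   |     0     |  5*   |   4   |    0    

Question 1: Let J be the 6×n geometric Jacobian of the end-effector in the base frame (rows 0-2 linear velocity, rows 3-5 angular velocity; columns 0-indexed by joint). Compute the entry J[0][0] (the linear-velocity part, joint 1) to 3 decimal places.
axis z_0 = ẑ; lever o_n−o_0 = (1.3990,-8.8906,3.4142)
cross product → J_v[:, 0] = (8.8906,1.3990,-0.0000)
J_ω[:, 0] = z_0
entry J[0][0] = 8.8906

8.891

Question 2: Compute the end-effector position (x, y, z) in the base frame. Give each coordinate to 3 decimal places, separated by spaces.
1.399 -8.891 3.414

after link 1: o_1 = (0.0000, 0.0000, 2.0000)
after link 2: o_2 = (-2.7247, -1.8910, 3.4142)
after link 3: o_3 = (0.3371, -3.6587, 6.9497)
after link 4: o_4 = (1.3990, -8.8906, 3.4142)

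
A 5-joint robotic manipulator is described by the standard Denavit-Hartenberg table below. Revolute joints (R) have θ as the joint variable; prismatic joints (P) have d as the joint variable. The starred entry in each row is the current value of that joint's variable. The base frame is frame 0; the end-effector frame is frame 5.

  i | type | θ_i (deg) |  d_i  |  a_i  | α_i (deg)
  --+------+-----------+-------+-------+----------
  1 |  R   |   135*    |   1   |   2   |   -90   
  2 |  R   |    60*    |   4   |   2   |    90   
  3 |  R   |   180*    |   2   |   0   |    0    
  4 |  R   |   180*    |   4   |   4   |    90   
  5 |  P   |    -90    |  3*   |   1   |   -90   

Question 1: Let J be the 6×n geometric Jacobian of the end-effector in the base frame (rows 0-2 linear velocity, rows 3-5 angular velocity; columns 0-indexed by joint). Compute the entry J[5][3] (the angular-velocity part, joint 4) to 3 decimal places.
0.500

axis z_3 = (-0.6124,0.6124,0.5000); lever o_n−o_3 = (-1.1300,5.3727,-1.9641)
cross product → J_v[:, 3] = (-3.8891,-1.7678,-2.5981)
J_ω[:, 3] = z_3
entry J[5][3] = 0.5000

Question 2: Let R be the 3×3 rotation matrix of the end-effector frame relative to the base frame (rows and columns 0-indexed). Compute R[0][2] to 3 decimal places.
-0.354

End-effector z-axis (col 2 of R) = (-0.3536,0.3536,-0.8660)
R[0][2] = -0.3536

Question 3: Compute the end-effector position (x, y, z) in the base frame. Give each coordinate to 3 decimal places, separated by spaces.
-7.305 5.890 -1.696

after link 1: o_1 = (-1.4142, 1.4142, 1.0000)
after link 2: o_2 = (-4.9497, -0.7071, -0.7321)
after link 3: o_3 = (-6.1745, 0.5176, 0.2679)
after link 4: o_4 = (-10.0382, 4.3813, -1.1962)
after link 5: o_5 = (-7.3045, 5.8903, -1.6962)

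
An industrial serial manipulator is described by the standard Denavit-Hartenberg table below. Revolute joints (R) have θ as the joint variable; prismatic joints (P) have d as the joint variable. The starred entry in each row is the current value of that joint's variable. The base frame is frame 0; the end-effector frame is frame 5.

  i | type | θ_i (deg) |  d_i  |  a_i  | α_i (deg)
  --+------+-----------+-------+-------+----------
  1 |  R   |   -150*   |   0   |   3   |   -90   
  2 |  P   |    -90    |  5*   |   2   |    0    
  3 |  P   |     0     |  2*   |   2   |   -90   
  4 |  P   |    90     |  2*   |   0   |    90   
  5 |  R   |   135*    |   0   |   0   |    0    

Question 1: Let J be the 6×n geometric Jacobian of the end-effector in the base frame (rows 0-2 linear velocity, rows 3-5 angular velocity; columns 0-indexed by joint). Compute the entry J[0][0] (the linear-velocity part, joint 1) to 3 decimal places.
axis z_0 = ẑ; lever o_n−o_0 = (-0.8301,-8.5622,4.0000)
cross product → J_v[:, 0] = (8.5622,-0.8301,0.0000)
J_ω[:, 0] = z_0
entry J[0][0] = 8.5622

8.562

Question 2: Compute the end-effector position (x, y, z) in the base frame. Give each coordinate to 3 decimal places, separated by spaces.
after link 1: o_1 = (-2.5981, -1.5000, 0.0000)
after link 2: o_2 = (-0.0981, -5.8301, 2.0000)
after link 3: o_3 = (0.9019, -7.5622, 4.0000)
after link 4: o_4 = (-0.8301, -8.5622, 4.0000)
after link 5: o_5 = (-0.8301, -8.5622, 4.0000)

-0.830 -8.562 4.000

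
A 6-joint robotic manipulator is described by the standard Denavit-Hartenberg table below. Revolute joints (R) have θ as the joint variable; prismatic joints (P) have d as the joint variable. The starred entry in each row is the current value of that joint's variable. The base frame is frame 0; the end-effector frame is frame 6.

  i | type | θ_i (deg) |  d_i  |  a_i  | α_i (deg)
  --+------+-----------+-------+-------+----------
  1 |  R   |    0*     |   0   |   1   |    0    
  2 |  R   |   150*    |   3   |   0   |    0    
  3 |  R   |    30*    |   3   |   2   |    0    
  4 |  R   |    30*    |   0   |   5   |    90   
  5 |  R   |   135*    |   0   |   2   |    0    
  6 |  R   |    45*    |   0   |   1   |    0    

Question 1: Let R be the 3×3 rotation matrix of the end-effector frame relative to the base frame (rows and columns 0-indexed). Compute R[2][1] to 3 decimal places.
-1.000

End-effector y-axis (col 1 of R) = (0.0000,0.0000,-1.0000)
R[2][1] = -1.0000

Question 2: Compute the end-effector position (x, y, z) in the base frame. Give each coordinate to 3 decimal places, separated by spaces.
after link 1: o_1 = (1.0000, 0.0000, 0.0000)
after link 2: o_2 = (1.0000, 0.0000, 3.0000)
after link 3: o_3 = (-1.0000, 0.0000, 6.0000)
after link 4: o_4 = (-5.3301, -2.5000, 6.0000)
after link 5: o_5 = (-4.1054, -1.7929, 7.4142)
after link 6: o_6 = (-3.2394, -1.2929, 7.4142)

-3.239 -1.293 7.414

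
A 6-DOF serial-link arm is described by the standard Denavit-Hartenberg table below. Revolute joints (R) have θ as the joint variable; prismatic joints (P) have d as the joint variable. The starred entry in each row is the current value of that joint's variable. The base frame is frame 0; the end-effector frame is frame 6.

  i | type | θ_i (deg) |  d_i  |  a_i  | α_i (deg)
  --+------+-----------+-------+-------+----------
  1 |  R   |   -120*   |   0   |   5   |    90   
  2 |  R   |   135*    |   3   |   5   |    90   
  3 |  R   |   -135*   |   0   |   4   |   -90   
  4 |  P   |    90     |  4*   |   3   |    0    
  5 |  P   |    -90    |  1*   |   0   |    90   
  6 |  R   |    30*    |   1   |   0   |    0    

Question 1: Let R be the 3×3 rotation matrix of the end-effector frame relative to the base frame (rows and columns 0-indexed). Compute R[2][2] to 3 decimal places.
0.707

End-effector z-axis (col 2 of R) = (-0.3536,-0.6124,0.7071)
R[2][2] = 0.7071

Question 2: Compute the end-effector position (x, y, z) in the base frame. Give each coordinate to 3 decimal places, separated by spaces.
3.138 -1.292 2.621

after link 1: o_1 = (-2.5000, -4.3301, 0.0000)
after link 2: o_2 = (-3.3303, 0.2317, 3.5355)
after link 3: o_3 = (-1.8808, -2.9145, 1.5355)
after link 4: o_4 = (2.6293, -0.7596, 1.4142)
after link 5: o_5 = (3.4917, -0.6801, 1.9142)
after link 6: o_6 = (3.1381, -1.2925, 2.6213)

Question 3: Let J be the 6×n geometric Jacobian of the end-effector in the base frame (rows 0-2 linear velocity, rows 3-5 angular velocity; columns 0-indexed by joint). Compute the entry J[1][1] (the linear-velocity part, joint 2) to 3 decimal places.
axis z_1 = (-0.8660,0.5000,0.0000); lever o_n−o_1 = (5.6381,3.0376,2.6213)
cross product → J_v[:, 1] = (1.3107,2.2701,-5.4497)
J_ω[:, 1] = z_1
entry J[1][1] = 2.2701

2.270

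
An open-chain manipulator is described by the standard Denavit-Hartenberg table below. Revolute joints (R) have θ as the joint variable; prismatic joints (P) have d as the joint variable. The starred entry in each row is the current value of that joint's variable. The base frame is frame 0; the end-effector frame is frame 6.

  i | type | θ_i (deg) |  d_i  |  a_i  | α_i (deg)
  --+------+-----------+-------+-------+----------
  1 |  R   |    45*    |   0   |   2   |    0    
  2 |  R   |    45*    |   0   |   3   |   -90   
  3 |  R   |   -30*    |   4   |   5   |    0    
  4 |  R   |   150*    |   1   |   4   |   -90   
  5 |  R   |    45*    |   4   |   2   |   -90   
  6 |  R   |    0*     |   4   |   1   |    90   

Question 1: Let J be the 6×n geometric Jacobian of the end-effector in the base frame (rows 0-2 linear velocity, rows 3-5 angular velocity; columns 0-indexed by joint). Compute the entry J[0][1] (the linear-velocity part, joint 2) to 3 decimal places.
-2.220

axis z_1 = (0.0000,0.0000,1.0000); lever o_n−o_1 = (-0.0503,2.2196,1.6483)
cross product → J_v[:, 1] = (-2.2196,-0.0503,0.0000)
J_ω[:, 1] = z_1
entry J[0][1] = -2.2196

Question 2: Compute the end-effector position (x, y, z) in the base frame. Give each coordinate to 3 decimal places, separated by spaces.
after link 1: o_1 = (1.4142, 1.4142, 0.0000)
after link 2: o_2 = (1.4142, 4.4142, 0.0000)
after link 3: o_3 = (-2.5858, 8.7443, 2.5000)
after link 4: o_4 = (-3.5858, 6.7443, -0.9641)
after link 5: o_5 = (-2.1716, 2.5731, -0.1888)
after link 6: o_6 = (1.3640, 3.6338, 1.6483)

1.364 3.634 1.648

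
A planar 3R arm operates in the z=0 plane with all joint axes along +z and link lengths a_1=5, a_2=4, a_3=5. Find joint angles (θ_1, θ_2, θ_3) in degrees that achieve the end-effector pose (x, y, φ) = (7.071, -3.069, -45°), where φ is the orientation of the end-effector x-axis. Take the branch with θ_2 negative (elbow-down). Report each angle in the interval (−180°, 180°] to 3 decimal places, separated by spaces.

60.001 -134.997 29.996

wrist centre = target − a_3·(cos φ, sin φ) = (3.5355, 0.4665)
cos θ_2 = (12.7172−5²−4²)/(2·5·4) = -0.7071; θ_2 = -134.9971° (elbow-down)
β = atan2(0.4665,3.5355) = 7.5172°; ψ = atan2(-2.8286,2.1717) = -52.4837°
θ_1 = β − ψ = 60.0009°
θ_3 = φ − θ_1 − θ_2 = 29.9961° (wrapped to (-180°,180°])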